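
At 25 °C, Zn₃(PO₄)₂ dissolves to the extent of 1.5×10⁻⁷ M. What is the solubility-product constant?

Ksp = 8.2×10⁻³³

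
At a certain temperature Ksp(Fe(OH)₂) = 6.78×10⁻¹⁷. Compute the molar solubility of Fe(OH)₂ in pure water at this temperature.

Fe(OH)₂(s) ⇌ Fe²⁺(aq) + 2 OH⁻(aq)
For each mole of Fe(OH)₂ that dissolves per liter, [Fe²⁺] = s and [OH⁻] = 2s; let s denote this solubility.
Ksp = [Fe²⁺][OH⁻]^2 = s · (2s)^2 = 4s^3
4s^3 = 6.78×10⁻¹⁷  ⇒  s^3 = 1.70×10⁻¹⁷
Taking the 3rd root, s = 2.57×10⁻⁶ M.

2.57×10⁻⁶ M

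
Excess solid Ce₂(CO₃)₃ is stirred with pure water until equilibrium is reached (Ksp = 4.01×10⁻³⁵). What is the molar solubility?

Ce₂(CO₃)₃(s) ⇌ 2 Ce³⁺(aq) + 3 CO₃²⁻(aq)
If s mol/L of Ce₂(CO₃)₃ dissolves, [Ce³⁺] = 2s and [CO₃²⁻] = 3s.
Ksp = [Ce³⁺]^2[CO₃²⁻]^3 = (2s)^2 · (3s)^3 = 108s^5
108s^5 = 4.01×10⁻³⁵  ⇒  s^5 = 3.71×10⁻³⁷
Taking the 5th root, s = 5.18×10⁻⁸ M.

5.18×10⁻⁸ M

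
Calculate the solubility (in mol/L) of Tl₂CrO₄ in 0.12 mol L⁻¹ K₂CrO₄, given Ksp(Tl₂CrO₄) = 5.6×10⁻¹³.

Tl₂CrO₄(s) ⇌ 2 Tl⁺(aq) + CrO₄²⁻(aq)
With CrO₄²⁻ already at 0.12 mol L⁻¹ and s small, take [CrO₄²⁻] ≈ 0.12 mol L⁻¹ and [Tl⁺] = 2s.
Ksp = [Tl⁺]^2[CrO₄²⁻] = (2s)^2(0.12)
(2s)^2 = 5.6×10⁻¹³ / (0.12) = 4.7×10⁻¹²
s = 1.1×10⁻⁶ mol L⁻¹

1.1×10⁻⁶ M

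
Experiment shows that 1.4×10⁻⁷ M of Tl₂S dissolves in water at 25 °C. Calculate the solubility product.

Tl₂S(s) ⇌ 2 Tl⁺(aq) + S²⁻(aq)
If s mol/L of Tl₂S dissolves, [Tl⁺] = 2s and [S²⁻] = s.
Ksp = [Tl⁺]^2[S²⁻] = (2s)^2 · s = 4s^3
Ksp = 4 × (1.4×10⁻⁷)^3 = 1.1×10⁻²⁰

Ksp = 1.1×10⁻²⁰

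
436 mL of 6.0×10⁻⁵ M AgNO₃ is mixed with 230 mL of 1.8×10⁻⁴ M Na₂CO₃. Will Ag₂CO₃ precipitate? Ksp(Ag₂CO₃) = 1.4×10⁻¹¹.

No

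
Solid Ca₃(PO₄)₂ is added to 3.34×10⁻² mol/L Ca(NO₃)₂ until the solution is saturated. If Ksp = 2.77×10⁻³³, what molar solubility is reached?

4.31×10⁻¹⁵ M

Ca₃(PO₄)₂(s) ⇌ 3 Ca²⁺(aq) + 2 PO₄³⁻(aq)
Let s be the solubility of Ca₃(PO₄)₂ here. The common ion gives [Ca²⁺] ≈ 3.34×10⁻² mol/L, and [PO₄³⁻] = 2s.
Ksp = [Ca²⁺]^3[PO₄³⁻]^2 = (3.34×10⁻²)^3(2s)^2
(2s)^2 = 2.77×10⁻³³ / (3.34×10⁻²)^3 = 7.43×10⁻²⁹
s = 4.31×10⁻¹⁵ mol/L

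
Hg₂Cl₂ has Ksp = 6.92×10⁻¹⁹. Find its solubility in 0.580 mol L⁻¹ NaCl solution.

2.06×10⁻¹⁸ M

Hg₂Cl₂(s) ⇌ Hg₂²⁺(aq) + 2 Cl⁻(aq)
With Cl⁻ already at 0.580 mol L⁻¹ and s small, take [Cl⁻] ≈ 0.580 mol L⁻¹ and [Hg₂²⁺] = s.
Ksp = [Hg₂²⁺][Cl⁻]^2 = s(0.580)^2
s = 6.92×10⁻¹⁹ / (0.580)^2 = 2.06×10⁻¹⁸
s = 2.06×10⁻¹⁸ mol L⁻¹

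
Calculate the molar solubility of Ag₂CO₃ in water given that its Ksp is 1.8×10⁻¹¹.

Ag₂CO₃(s) ⇌ 2 Ag⁺(aq) + CO₃²⁻(aq)
If s mol/L of Ag₂CO₃ dissolves, [Ag⁺] = 2s and [CO₃²⁻] = s.
Ksp = [Ag⁺]^2[CO₃²⁻] = (2s)^2 · s = 4s^3
4s^3 = 1.8×10⁻¹¹  ⇒  s^3 = 4.5×10⁻¹²
s = 1.7×10⁻⁴ M

1.7×10⁻⁴ M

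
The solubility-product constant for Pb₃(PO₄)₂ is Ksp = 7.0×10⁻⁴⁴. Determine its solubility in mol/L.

9.2×10⁻¹⁰ M

Pb₃(PO₄)₂(s) ⇌ 3 Pb²⁺(aq) + 2 PO₄³⁻(aq)
Call the molar solubility s, so that [Pb²⁺] = 3s and [PO₄³⁻] = 2s.
Ksp = [Pb²⁺]^3[PO₄³⁻]^2 = (3s)^3 · (2s)^2 = 108s^5
108s^5 = 7.0×10⁻⁴⁴  ⇒  s^5 = 6.5×10⁻⁴⁶
Taking the 5th root, s = 9.2×10⁻¹⁰ M.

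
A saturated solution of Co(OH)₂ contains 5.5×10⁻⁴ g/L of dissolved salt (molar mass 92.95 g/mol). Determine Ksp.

Ksp = 8.3×10⁻¹⁶

Molar solubility s = (5.5×10⁻⁴ g/L) / (92.95 g/mol) = 5.917×10⁻⁶ mol/L
Co(OH)₂(s) ⇌ Co²⁺(aq) + 2 OH⁻(aq)
Let s be the molar solubility. Then [Co²⁺] = s and [OH⁻] = 2s.
Ksp = [Co²⁺][OH⁻]^2 = s · (2s)^2 = 4s^3
Ksp = 4 × (5.917×10⁻⁶)^3 = 8.3×10⁻¹⁶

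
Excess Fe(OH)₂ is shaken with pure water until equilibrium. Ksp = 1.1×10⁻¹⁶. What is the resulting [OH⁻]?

Fe(OH)₂(s) ⇌ Fe²⁺(aq) + 2 OH⁻(aq)
For each mole of Fe(OH)₂ that dissolves per liter, [Fe²⁺] = s and [OH⁻] = 2s; let s denote this solubility.
Ksp = [Fe²⁺][OH⁻]^2 = s · (2s)^2 = 4s^3 = 1.1×10⁻¹⁶
s = 3.0×10⁻⁶ M
[OH⁻] = 2s = 6.0×10⁻⁶ M

6.0×10⁻⁶ M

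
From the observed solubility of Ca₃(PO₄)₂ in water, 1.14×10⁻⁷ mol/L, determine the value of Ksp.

Ksp = 2.08×10⁻³³

Ca₃(PO₄)₂(s) ⇌ 3 Ca²⁺(aq) + 2 PO₄³⁻(aq)
If s mol/L of Ca₃(PO₄)₂ dissolves, [Ca²⁺] = 3s and [PO₄³⁻] = 2s.
Ksp = [Ca²⁺]^3[PO₄³⁻]^2 = (3s)^3 · (2s)^2 = 108s^5
Ksp = 108 × (1.14×10⁻⁷)^5 = 2.08×10⁻³³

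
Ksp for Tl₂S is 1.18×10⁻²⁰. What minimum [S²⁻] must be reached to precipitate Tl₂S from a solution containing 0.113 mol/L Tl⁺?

Each salt precipitates once Q = Ksp for that salt.
Tl₂S(s) ⇌ 2 Tl⁺(aq) + S²⁻(aq)
Ksp = [Tl⁺]^2[S²⁻] = [S²⁻](0.113)^2
[S²⁻] = 1.18×10⁻²⁰ / (0.113)^2 = 9.24×10⁻¹⁹
[S²⁻] = 9.24×10⁻¹⁹ mol/L

9.24×10⁻¹⁹ M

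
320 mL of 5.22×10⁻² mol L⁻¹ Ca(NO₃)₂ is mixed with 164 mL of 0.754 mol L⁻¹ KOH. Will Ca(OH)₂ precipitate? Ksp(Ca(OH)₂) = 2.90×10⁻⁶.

Yes

The combined volume is 484 mL.
[Ca²⁺] = (5.22×10⁻²)(320)/484 = 3.45×10⁻² mol L⁻¹
[OH⁻] = (0.754)(164)/484 = 0.255 mol L⁻¹
Q = [Ca²⁺][OH⁻]^2 = 2.25×10⁻³
Since Q (2.25×10⁻³) exceeds Ksp (2.90×10⁻⁶), Ca(OH)₂ will precipitate.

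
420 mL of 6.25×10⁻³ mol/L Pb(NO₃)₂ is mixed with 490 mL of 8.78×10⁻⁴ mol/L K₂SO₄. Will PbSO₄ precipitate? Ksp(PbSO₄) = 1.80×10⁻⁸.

Yes

The combined volume is 910 mL.
[Pb²⁺] = (6.25×10⁻³)(420)/910 = 2.88×10⁻³ mol/L
[SO₄²⁻] = (8.78×10⁻⁴)(490)/910 = 4.73×10⁻⁴ mol/L
Q = [Pb²⁺][SO₄²⁻] = 1.36×10⁻⁶
Since Q (1.36×10⁻⁶) exceeds Ksp (1.80×10⁻⁸), PbSO₄ will precipitate.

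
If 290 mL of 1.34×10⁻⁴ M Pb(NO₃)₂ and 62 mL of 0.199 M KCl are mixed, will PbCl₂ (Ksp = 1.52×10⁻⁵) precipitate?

No

The combined volume is 352 mL.
[Pb²⁺] = (1.34×10⁻⁴)(290)/352 = 1.10×10⁻⁴ M
[Cl⁻] = (0.199)(62)/352 = 3.51×10⁻² M
Q = [Pb²⁺][Cl⁻]^2 = 1.36×10⁻⁷
Q = 1.36×10⁻⁷ < Ksp = 1.52×10⁻⁵, so the solution is unsaturated and no precipitate forms.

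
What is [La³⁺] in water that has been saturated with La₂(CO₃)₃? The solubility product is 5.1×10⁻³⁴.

1.7×10⁻⁷ M

La₂(CO₃)₃(s) ⇌ 2 La³⁺(aq) + 3 CO₃²⁻(aq)
For each mole of La₂(CO₃)₃ that dissolves per liter, [La³⁺] = 2s and [CO₃²⁻] = 3s; let s denote this solubility.
Ksp = [La³⁺]^2[CO₃²⁻]^3 = (2s)^2 · (3s)^3 = 108s^5 = 5.1×10⁻³⁴
s = 8.6×10⁻⁸ M
[La³⁺] = 2s = 1.7×10⁻⁷ M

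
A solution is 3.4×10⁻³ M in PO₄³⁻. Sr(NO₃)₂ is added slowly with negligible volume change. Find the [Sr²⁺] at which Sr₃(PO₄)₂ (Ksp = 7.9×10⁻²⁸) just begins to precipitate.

4.1×10⁻⁸ M

A salt starts to precipitate once the ion product Q reaches its Ksp.
Sr₃(PO₄)₂(s) ⇌ 3 Sr²⁺(aq) + 2 PO₄³⁻(aq)
Ksp = [Sr²⁺]^3[PO₄³⁻]^2 = [Sr²⁺]^3(3.4×10⁻³)^2
[Sr²⁺]^3 = 7.9×10⁻²⁸ / (3.4×10⁻³)^2 = 6.8×10⁻²³
[Sr²⁺] = 4.1×10⁻⁸ M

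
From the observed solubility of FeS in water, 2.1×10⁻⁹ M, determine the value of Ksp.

Ksp = 4.4×10⁻¹⁸

FeS(s) ⇌ Fe²⁺(aq) + S²⁻(aq)
If s mol/L of FeS dissolves, [Fe²⁺] = s and [S²⁻] = s.
Ksp = [Fe²⁺][S²⁻] = s · s = s^2
Ksp = (2.1×10⁻⁹)^2 = 4.4×10⁻¹⁸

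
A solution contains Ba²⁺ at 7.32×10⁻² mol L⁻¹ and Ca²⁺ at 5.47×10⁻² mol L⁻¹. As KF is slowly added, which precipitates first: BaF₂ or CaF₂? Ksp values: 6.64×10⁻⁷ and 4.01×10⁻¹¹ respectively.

CaF₂

A salt starts to precipitate once the ion product Q reaches its Ksp.
For BaF₂: [F⁻] = (Ksp/[Ba²⁺])^(1/2) = 3.01×10⁻³ mol L⁻¹
For CaF₂: [F⁻] = (Ksp/[Ca²⁺])^(1/2) = 2.71×10⁻⁵ mol L⁻¹
The smaller threshold [F⁻] is reached first, so CaF₂ precipitates first.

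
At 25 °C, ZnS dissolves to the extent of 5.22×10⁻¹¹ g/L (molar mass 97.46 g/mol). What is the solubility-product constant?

Ksp = 2.87×10⁻²⁵

Molar solubility s = (5.22×10⁻¹¹ g/L) / (97.46 g/mol) = 5.3560×10⁻¹³ mol/L
ZnS(s) ⇌ Zn²⁺(aq) + S²⁻(aq)
Let s be the molar solubility. Then [Zn²⁺] = s and [S²⁻] = s.
Ksp = [Zn²⁺][S²⁻] = s · s = s^2
Ksp = (5.3560×10⁻¹³)^2 = 2.87×10⁻²⁵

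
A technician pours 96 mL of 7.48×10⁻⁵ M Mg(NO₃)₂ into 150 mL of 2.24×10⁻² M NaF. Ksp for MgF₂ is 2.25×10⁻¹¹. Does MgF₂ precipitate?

Yes

The combined volume is 246 mL.
[Mg²⁺] = (7.48×10⁻⁵)(96)/246 = 2.92×10⁻⁵ M
[F⁻] = (2.24×10⁻²)(150)/246 = 1.37×10⁻² M
Q = [Mg²⁺][F⁻]^2 = 5.45×10⁻⁹
Since Q (5.45×10⁻⁹) exceeds Ksp (2.25×10⁻¹¹), MgF₂ will precipitate.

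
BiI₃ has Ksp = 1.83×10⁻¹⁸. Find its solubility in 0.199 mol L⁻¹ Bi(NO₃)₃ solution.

BiI₃(s) ⇌ Bi³⁺(aq) + 3 I⁻(aq)
Bi³⁺ is already present at 0.199 mol L⁻¹. If s mol/L of BiI₃ dissolves, [I⁻] = 3s while [Bi³⁺] ≈ 0.199 mol L⁻¹.
Ksp = [Bi³⁺][I⁻]^3 = (0.199)(3s)^3
(3s)^3 = 1.83×10⁻¹⁸ / (0.199) = 9.20×10⁻¹⁸
s = 6.98×10⁻⁷ mol L⁻¹

6.98×10⁻⁷ M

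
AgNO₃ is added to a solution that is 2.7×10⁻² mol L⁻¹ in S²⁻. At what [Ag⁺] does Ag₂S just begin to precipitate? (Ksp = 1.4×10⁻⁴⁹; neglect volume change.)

Each salt precipitates once Q = Ksp for that salt.
Ag₂S(s) ⇌ 2 Ag⁺(aq) + S²⁻(aq)
Ksp = [Ag⁺]^2[S²⁻] = [Ag⁺]^2(2.7×10⁻²)
[Ag⁺]^2 = 1.4×10⁻⁴⁹ / (2.7×10⁻²) = 5.2×10⁻⁴⁸
[Ag⁺] = 2.3×10⁻²⁴ mol L⁻¹

2.3×10⁻²⁴ M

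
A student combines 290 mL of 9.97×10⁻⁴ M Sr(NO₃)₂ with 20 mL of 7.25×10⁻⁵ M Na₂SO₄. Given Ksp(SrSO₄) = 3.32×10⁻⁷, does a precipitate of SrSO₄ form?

No

Total volume after mixing = 290 + 20 = 310 mL.
[Sr²⁺] = (9.97×10⁻⁴)(290)/310 = 9.33×10⁻⁴ M
[SO₄²⁻] = (7.25×10⁻⁵)(20)/310 = 4.68×10⁻⁶ M
Q = [Sr²⁺][SO₄²⁻] = 4.36×10⁻⁹
Q = 4.36×10⁻⁹ < Ksp = 3.32×10⁻⁷, so the solution is unsaturated and no precipitate forms.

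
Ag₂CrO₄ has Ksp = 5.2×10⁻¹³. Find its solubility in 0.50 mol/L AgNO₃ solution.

2.1×10⁻¹² M

Ag₂CrO₄(s) ⇌ 2 Ag⁺(aq) + CrO₄²⁻(aq)
With Ag⁺ already at 0.50 mol/L and s small, take [Ag⁺] ≈ 0.50 mol/L and [CrO₄²⁻] = s.
Ksp = [Ag⁺]^2[CrO₄²⁻] = (0.50)^2s
s = 5.2×10⁻¹³ / (0.50)^2 = 2.1×10⁻¹²
s = 2.1×10⁻¹² mol/L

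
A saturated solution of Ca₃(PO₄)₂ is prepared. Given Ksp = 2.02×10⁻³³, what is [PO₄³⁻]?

2.27×10⁻⁷ M

Ca₃(PO₄)₂(s) ⇌ 3 Ca²⁺(aq) + 2 PO₄³⁻(aq)
If s mol/L of Ca₃(PO₄)₂ dissolves, [Ca²⁺] = 3s and [PO₄³⁻] = 2s.
Ksp = [Ca²⁺]^3[PO₄³⁻]^2 = (3s)^3 · (2s)^2 = 108s^5 = 2.02×10⁻³³
s = 1.13×10⁻⁷ mol L⁻¹
[PO₄³⁻] = 2s = 2.27×10⁻⁷ mol L⁻¹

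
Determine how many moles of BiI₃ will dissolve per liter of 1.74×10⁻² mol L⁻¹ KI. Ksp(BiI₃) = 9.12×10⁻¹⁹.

1.73×10⁻¹³ M

BiI₃(s) ⇌ Bi³⁺(aq) + 3 I⁻(aq)
The solution already contains I⁻ at 1.74×10⁻² mol L⁻¹. Let s be the molar solubility of BiI₃.
[I⁻] ≈ 1.74×10⁻² mol L⁻¹ (common ion dominates); [Bi³⁺] = s.
Ksp = [Bi³⁺][I⁻]^3 = s(1.74×10⁻²)^3
s = 9.12×10⁻¹⁹ / (1.74×10⁻²)^3 = 1.73×10⁻¹³
s = 1.73×10⁻¹³ mol L⁻¹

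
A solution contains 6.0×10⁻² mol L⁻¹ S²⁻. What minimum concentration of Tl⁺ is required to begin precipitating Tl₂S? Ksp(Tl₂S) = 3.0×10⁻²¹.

Precipitation begins when Q = Ksp.
Tl₂S(s) ⇌ 2 Tl⁺(aq) + S²⁻(aq)
Ksp = [Tl⁺]^2[S²⁻] = [Tl⁺]^2(6.0×10⁻²)
[Tl⁺]^2 = 3.0×10⁻²¹ / (6.0×10⁻²) = 5.0×10⁻²⁰
[Tl⁺] = 2.2×10⁻¹⁰ mol L⁻¹

2.2×10⁻¹⁰ M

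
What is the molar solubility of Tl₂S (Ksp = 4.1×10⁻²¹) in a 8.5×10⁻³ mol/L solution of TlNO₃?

5.7×10⁻¹⁷ M

Tl₂S(s) ⇌ 2 Tl⁺(aq) + S²⁻(aq)
Let s be the solubility of Tl₂S here. The common ion gives [Tl⁺] ≈ 8.5×10⁻³ mol/L, and [S²⁻] = s.
Ksp = [Tl⁺]^2[S²⁻] = (8.5×10⁻³)^2s
s = 4.1×10⁻²¹ / (8.5×10⁻³)^2 = 5.7×10⁻¹⁷
s = 5.7×10⁻¹⁷ mol/L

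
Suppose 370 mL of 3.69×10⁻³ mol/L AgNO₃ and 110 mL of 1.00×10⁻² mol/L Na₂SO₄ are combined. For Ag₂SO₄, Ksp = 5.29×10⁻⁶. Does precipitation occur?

No

The combined volume is 480 mL.
[Ag⁺] = (3.69×10⁻³)(370)/480 = 2.84×10⁻³ mol/L
[SO₄²⁻] = (1.00×10⁻²)(110)/480 = 2.29×10⁻³ mol/L
Q = [Ag⁺]^2[SO₄²⁻] = 1.85×10⁻⁸
Since Q (1.85×10⁻⁸) is less than Ksp (5.29×10⁻⁶), no Ag₂SO₄ precipitates.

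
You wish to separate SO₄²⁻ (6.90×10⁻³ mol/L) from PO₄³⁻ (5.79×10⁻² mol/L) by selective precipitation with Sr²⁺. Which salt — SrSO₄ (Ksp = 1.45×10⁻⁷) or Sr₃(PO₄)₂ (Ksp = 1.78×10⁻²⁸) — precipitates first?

Sr₃(PO₄)₂

Each salt precipitates once Q = Ksp for that salt.
For SrSO₄: [Sr²⁺] = (Ksp/[SO₄²⁻]) = 2.10×10⁻⁵ mol/L
For Sr₃(PO₄)₂: [Sr²⁺] = (Ksp/[PO₄³⁻]^2)^(1/3) = 3.76×10⁻⁹ mol/L
Sr₃(PO₄)₂ requires the lower [Sr²⁺], so it precipitates first.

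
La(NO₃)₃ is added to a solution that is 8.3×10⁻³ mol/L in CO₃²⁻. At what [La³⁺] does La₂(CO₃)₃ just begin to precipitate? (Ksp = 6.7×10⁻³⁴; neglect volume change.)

3.4×10⁻¹⁴ M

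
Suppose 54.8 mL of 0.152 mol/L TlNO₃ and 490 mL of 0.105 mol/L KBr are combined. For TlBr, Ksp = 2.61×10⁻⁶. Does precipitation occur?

Yes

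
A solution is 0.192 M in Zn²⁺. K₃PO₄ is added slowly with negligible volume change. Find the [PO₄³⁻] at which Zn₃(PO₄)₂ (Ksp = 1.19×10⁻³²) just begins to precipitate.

1.30×10⁻¹⁵ M

Precipitation of each salt begins when its ion product equals Ksp.
Zn₃(PO₄)₂(s) ⇌ 3 Zn²⁺(aq) + 2 PO₄³⁻(aq)
Ksp = [Zn²⁺]^3[PO₄³⁻]^2 = [PO₄³⁻]^2(0.192)^3
[PO₄³⁻]^2 = 1.19×10⁻³² / (0.192)^3 = 1.68×10⁻³⁰
[PO₄³⁻] = 1.30×10⁻¹⁵ M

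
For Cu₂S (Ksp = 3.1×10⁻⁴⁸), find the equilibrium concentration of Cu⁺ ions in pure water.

1.8×10⁻¹⁶ M

Cu₂S(s) ⇌ 2 Cu⁺(aq) + S²⁻(aq)
Call the molar solubility s, so that [Cu⁺] = 2s and [S²⁻] = s.
Ksp = [Cu⁺]^2[S²⁻] = (2s)^2 · s = 4s^3 = 3.1×10⁻⁴⁸
s = 9.2×10⁻¹⁷ M
[Cu⁺] = 2s = 1.8×10⁻¹⁶ M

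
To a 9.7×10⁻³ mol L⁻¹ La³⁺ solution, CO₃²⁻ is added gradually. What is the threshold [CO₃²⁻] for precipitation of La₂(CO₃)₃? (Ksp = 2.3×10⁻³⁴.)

Precipitation begins when Q = Ksp.
La₂(CO₃)₃(s) ⇌ 2 La³⁺(aq) + 3 CO₃²⁻(aq)
Ksp = [La³⁺]^2[CO₃²⁻]^3 = [CO₃²⁻]^3(9.7×10⁻³)^2
[CO₃²⁻]^3 = 2.3×10⁻³⁴ / (9.7×10⁻³)^2 = 2.4×10⁻³⁰
[CO₃²⁻] = 1.3×10⁻¹⁰ mol L⁻¹

1.3×10⁻¹⁰ M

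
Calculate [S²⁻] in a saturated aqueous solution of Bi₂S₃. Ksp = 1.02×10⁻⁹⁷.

4.70×10⁻²⁰ M

Bi₂S₃(s) ⇌ 2 Bi³⁺(aq) + 3 S²⁻(aq)
With molar solubility s: [Bi³⁺] = 2s, [S²⁻] = 3s.
Ksp = [Bi³⁺]^2[S²⁻]^3 = (2s)^2 · (3s)^3 = 108s^5 = 1.02×10⁻⁹⁷
s = 1.57×10⁻²⁰ mol/L
[S²⁻] = 3s = 4.70×10⁻²⁰ mol/L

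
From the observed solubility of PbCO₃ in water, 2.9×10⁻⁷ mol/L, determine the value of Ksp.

Ksp = 8.4×10⁻¹⁴

PbCO₃(s) ⇌ Pb²⁺(aq) + CO₃²⁻(aq)
For each mole of PbCO₃ that dissolves per liter, [Pb²⁺] = s and [CO₃²⁻] = s; let s denote this solubility.
Ksp = [Pb²⁺][CO₃²⁻] = s · s = s^2
Ksp = (2.9×10⁻⁷)^2 = 8.4×10⁻¹⁴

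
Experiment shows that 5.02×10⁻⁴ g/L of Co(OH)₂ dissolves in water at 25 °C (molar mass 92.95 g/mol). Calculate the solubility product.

Convert to molarity: s = 5.02×10⁻⁴ / 92.95 = 5.4008×10⁻⁶ mol/L
Co(OH)₂(s) ⇌ Co²⁺(aq) + 2 OH⁻(aq)
If s mol/L of Co(OH)₂ dissolves, [Co²⁺] = s and [OH⁻] = 2s.
Ksp = [Co²⁺][OH⁻]^2 = s · (2s)^2 = 4s^3
Ksp = 4 × (5.4008×10⁻⁶)^3 = 6.30×10⁻¹⁶

Ksp = 6.30×10⁻¹⁶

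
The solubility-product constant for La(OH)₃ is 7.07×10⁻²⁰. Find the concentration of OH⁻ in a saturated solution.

2.15×10⁻⁵ M

La(OH)₃(s) ⇌ La³⁺(aq) + 3 OH⁻(aq)
With molar solubility s: [La³⁺] = s, [OH⁻] = 3s.
Ksp = [La³⁺][OH⁻]^3 = s · (3s)^3 = 27s^4 = 7.07×10⁻²⁰
s = 7.15×10⁻⁶ M
[OH⁻] = 3s = 2.15×10⁻⁵ M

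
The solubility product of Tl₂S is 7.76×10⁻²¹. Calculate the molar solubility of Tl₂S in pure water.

1.25×10⁻⁷ M

Tl₂S(s) ⇌ 2 Tl⁺(aq) + S²⁻(aq)
Let s be the molar solubility. Then [Tl⁺] = 2s and [S²⁻] = s.
Ksp = [Tl⁺]^2[S²⁻] = (2s)^2 · s = 4s^3
4s^3 = 7.76×10⁻²¹  ⇒  s^3 = 1.94×10⁻²¹
Taking the 3rd root, s = 1.25×10⁻⁷ mol L⁻¹.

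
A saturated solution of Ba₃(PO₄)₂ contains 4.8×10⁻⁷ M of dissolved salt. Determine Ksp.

Ba₃(PO₄)₂(s) ⇌ 3 Ba²⁺(aq) + 2 PO₄³⁻(aq)
Call the molar solubility s, so that [Ba²⁺] = 3s and [PO₄³⁻] = 2s.
Ksp = [Ba²⁺]^3[PO₄³⁻]^2 = (3s)^3 · (2s)^2 = 108s^5
Ksp = 108 × (4.8×10⁻⁷)^5 = 2.8×10⁻³⁰

Ksp = 2.8×10⁻³⁰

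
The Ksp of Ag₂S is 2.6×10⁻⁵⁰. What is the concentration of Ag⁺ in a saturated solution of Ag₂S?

Ag₂S(s) ⇌ 2 Ag⁺(aq) + S²⁻(aq)
Call the molar solubility s, so that [Ag⁺] = 2s and [S²⁻] = s.
Ksp = [Ag⁺]^2[S²⁻] = (2s)^2 · s = 4s^3 = 2.6×10⁻⁵⁰
s = 1.9×10⁻¹⁷ mol/L
[Ag⁺] = 2s = 3.7×10⁻¹⁷ mol/L

3.7×10⁻¹⁷ M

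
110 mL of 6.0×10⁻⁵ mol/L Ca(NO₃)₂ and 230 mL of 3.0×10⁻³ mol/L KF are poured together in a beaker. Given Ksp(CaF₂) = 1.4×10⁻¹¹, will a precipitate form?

After mixing, V = 110 mL + 230 mL = 340 mL.
[Ca²⁺] = (6.0×10⁻⁵)(110)/340 = 1.9×10⁻⁵ mol/L
[F⁻] = (3.0×10⁻³)(230)/340 = 2.0×10⁻³ mol/L
Q = [Ca²⁺][F⁻]^2 = 8.0×10⁻¹¹
Since Q (8.0×10⁻¹¹) exceeds Ksp (1.4×10⁻¹¹), CaF₂ will precipitate.

Yes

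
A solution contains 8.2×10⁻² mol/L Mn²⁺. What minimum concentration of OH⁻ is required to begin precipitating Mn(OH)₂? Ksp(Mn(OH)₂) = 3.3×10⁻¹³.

2.0×10⁻⁶ M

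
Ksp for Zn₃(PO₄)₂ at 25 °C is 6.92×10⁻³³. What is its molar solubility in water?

1.45×10⁻⁷ M

Zn₃(PO₄)₂(s) ⇌ 3 Zn²⁺(aq) + 2 PO₄³⁻(aq)
For each mole of Zn₃(PO₄)₂ that dissolves per liter, [Zn²⁺] = 3s and [PO₄³⁻] = 2s; let s denote this solubility.
Ksp = [Zn²⁺]^3[PO₄³⁻]^2 = (3s)^3 · (2s)^2 = 108s^5
108s^5 = 6.92×10⁻³³  ⇒  s^5 = 6.41×10⁻³⁵
Taking the 5th root, s = 1.45×10⁻⁷ mol L⁻¹.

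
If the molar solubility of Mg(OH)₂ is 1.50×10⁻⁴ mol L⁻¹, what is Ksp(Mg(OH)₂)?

Mg(OH)₂(s) ⇌ Mg²⁺(aq) + 2 OH⁻(aq)
Let s be the molar solubility. Then [Mg²⁺] = s and [OH⁻] = 2s.
Ksp = [Mg²⁺][OH⁻]^2 = s · (2s)^2 = 4s^3
Ksp = 4 × (1.50×10⁻⁴)^3 = 1.35×10⁻¹¹

Ksp = 1.35×10⁻¹¹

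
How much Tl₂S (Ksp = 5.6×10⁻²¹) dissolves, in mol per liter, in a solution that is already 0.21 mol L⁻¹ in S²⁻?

8.2×10⁻¹¹ M

Tl₂S(s) ⇌ 2 Tl⁺(aq) + S²⁻(aq)
Let s be the solubility of Tl₂S here. The common ion gives [S²⁻] ≈ 0.21 mol L⁻¹, and [Tl⁺] = 2s.
Ksp = [Tl⁺]^2[S²⁻] = (2s)^2(0.21)
(2s)^2 = 5.6×10⁻²¹ / (0.21) = 2.7×10⁻²⁰
s = 8.2×10⁻¹¹ mol L⁻¹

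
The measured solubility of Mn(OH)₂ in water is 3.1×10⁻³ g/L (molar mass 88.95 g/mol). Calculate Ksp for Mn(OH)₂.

Ksp = 1.7×10⁻¹³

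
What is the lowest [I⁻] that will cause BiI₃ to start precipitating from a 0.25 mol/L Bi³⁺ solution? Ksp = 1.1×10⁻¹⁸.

1.6×10⁻⁶ M

Each salt precipitates once Q = Ksp for that salt.
BiI₃(s) ⇌ Bi³⁺(aq) + 3 I⁻(aq)
Ksp = [Bi³⁺][I⁻]^3 = [I⁻]^3(0.25)
[I⁻]^3 = 1.1×10⁻¹⁸ / (0.25) = 4.4×10⁻¹⁸
[I⁻] = 1.6×10⁻⁶ mol/L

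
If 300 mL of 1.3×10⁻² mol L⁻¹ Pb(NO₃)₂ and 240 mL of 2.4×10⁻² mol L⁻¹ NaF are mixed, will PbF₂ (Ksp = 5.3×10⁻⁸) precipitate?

Yes

The combined volume is 540 mL.
[Pb²⁺] = (1.3×10⁻²)(300)/540 = 7.2×10⁻³ mol L⁻¹
[F⁻] = (2.4×10⁻²)(240)/540 = 1.1×10⁻² mol L⁻¹
Q = [Pb²⁺][F⁻]^2 = 8.2×10⁻⁷
Because Q > Ksp (8.2×10⁻⁷ vs 5.3×10⁻⁸), a precipitate of PbF₂ forms.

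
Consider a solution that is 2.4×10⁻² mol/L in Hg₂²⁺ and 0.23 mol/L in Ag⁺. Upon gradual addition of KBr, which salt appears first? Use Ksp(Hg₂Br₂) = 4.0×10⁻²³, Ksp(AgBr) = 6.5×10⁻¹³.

AgBr

The threshold for precipitation is Q = Ksp.
For Hg₂Br₂: [Br⁻] = (Ksp/[Hg₂²⁺])^(1/2) = 4.1×10⁻¹¹ mol/L
For AgBr: [Br⁻] = (Ksp/[Ag⁺]) = 2.8×10⁻¹² mol/L
AgBr requires the lower [Br⁻], so it precipitates first.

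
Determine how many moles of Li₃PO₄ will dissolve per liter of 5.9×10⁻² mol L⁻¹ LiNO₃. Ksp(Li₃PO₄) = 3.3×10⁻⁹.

Li₃PO₄(s) ⇌ 3 Li⁺(aq) + PO₄³⁻(aq)
With Li⁺ already at 5.9×10⁻² mol L⁻¹ and s small, take [Li⁺] ≈ 5.9×10⁻² mol L⁻¹ and [PO₄³⁻] = s.
Ksp = [Li⁺]^3[PO₄³⁻] = (5.9×10⁻²)^3s
s = 3.3×10⁻⁹ / (5.9×10⁻²)^3 = 1.6×10⁻⁵
s = 1.6×10⁻⁵ mol L⁻¹

1.6×10⁻⁵ M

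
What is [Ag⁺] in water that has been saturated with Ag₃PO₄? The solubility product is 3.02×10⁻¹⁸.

5.49×10⁻⁵ M

Ag₃PO₄(s) ⇌ 3 Ag⁺(aq) + PO₄³⁻(aq)
If s mol/L of Ag₃PO₄ dissolves, [Ag⁺] = 3s and [PO₄³⁻] = s.
Ksp = [Ag⁺]^3[PO₄³⁻] = (3s)^3 · s = 27s^4 = 3.02×10⁻¹⁸
s = 1.83×10⁻⁵ mol L⁻¹
[Ag⁺] = 3s = 5.49×10⁻⁵ mol L⁻¹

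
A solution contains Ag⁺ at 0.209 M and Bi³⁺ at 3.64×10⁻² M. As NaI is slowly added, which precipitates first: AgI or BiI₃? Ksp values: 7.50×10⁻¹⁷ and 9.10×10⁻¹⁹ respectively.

The threshold for precipitation is Q = Ksp.
For AgI: [I⁻] = (Ksp/[Ag⁺]) = 3.59×10⁻¹⁶ M
For BiI₃: [I⁻] = (Ksp/[Bi³⁺])^(1/3) = 2.92×10⁻⁶ M
The smaller threshold [I⁻] is reached first, so AgI precipitates first.

AgI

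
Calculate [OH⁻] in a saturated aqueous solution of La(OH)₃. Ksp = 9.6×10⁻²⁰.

La(OH)₃(s) ⇌ La³⁺(aq) + 3 OH⁻(aq)
Call the molar solubility s, so that [La³⁺] = s and [OH⁻] = 3s.
Ksp = [La³⁺][OH⁻]^3 = s · (3s)^3 = 27s^4 = 9.6×10⁻²⁰
s = 7.7×10⁻⁶ mol/L
[OH⁻] = 3s = 2.3×10⁻⁵ mol/L

2.3×10⁻⁵ M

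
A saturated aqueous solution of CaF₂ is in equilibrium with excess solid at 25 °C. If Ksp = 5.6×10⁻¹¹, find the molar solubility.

CaF₂(s) ⇌ Ca²⁺(aq) + 2 F⁻(aq)
Call the molar solubility s, so that [Ca²⁺] = s and [F⁻] = 2s.
Ksp = [Ca²⁺][F⁻]^2 = s · (2s)^2 = 4s^3
4s^3 = 5.6×10⁻¹¹  ⇒  s^3 = 1.4×10⁻¹¹
s = 2.4×10⁻⁴ M

2.4×10⁻⁴ M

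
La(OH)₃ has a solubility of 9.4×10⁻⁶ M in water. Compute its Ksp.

La(OH)₃(s) ⇌ La³⁺(aq) + 3 OH⁻(aq)
With molar solubility s: [La³⁺] = s, [OH⁻] = 3s.
Ksp = [La³⁺][OH⁻]^3 = s · (3s)^3 = 27s^4
Ksp = 27 × (9.4×10⁻⁶)^4 = 2.1×10⁻¹⁹

Ksp = 2.1×10⁻¹⁹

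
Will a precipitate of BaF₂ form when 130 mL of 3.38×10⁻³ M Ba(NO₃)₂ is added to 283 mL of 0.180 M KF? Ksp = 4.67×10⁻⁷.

The combined volume is 413 mL.
[Ba²⁺] = (3.38×10⁻³)(130)/413 = 1.06×10⁻³ M
[F⁻] = (0.180)(283)/413 = 0.123 M
Q = [Ba²⁺][F⁻]^2 = 1.62×10⁻⁵
Because Q > Ksp (1.62×10⁻⁵ vs 4.67×10⁻⁷), a precipitate of BaF₂ forms.

Yes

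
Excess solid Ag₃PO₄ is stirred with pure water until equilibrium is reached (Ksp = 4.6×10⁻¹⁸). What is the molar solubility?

2.0×10⁻⁵ M

Ag₃PO₄(s) ⇌ 3 Ag⁺(aq) + PO₄³⁻(aq)
Let s be the molar solubility. Then [Ag⁺] = 3s and [PO₄³⁻] = s.
Ksp = [Ag⁺]^3[PO₄³⁻] = (3s)^3 · s = 27s^4
27s^4 = 4.6×10⁻¹⁸  ⇒  s^4 = 1.7×10⁻¹⁹
s = 2.0×10⁻⁵ M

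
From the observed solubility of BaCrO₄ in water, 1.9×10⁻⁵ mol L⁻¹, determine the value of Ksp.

Ksp = 3.6×10⁻¹⁰

BaCrO₄(s) ⇌ Ba²⁺(aq) + CrO₄²⁻(aq)
Let s be the molar solubility. Then [Ba²⁺] = s and [CrO₄²⁻] = s.
Ksp = [Ba²⁺][CrO₄²⁻] = s · s = s^2
Ksp = (1.9×10⁻⁵)^2 = 3.6×10⁻¹⁰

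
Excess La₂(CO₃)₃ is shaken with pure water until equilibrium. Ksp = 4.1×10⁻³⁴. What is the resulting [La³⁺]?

La₂(CO₃)₃(s) ⇌ 2 La³⁺(aq) + 3 CO₃²⁻(aq)
Let s be the molar solubility. Then [La³⁺] = 2s and [CO₃²⁻] = 3s.
Ksp = [La³⁺]^2[CO₃²⁻]^3 = (2s)^2 · (3s)^3 = 108s^5 = 4.1×10⁻³⁴
s = 8.2×10⁻⁸ mol/L
[La³⁺] = 2s = 1.6×10⁻⁷ mol/L

1.6×10⁻⁷ M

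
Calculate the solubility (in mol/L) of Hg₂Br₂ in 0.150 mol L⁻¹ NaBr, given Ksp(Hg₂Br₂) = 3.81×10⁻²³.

1.69×10⁻²¹ M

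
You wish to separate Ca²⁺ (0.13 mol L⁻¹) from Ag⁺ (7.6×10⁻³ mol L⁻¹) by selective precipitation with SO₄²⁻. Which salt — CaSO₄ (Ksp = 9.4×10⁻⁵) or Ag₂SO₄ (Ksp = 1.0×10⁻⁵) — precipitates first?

CaSO₄

Each salt precipitates once Q = Ksp for that salt.
For CaSO₄: [SO₄²⁻] = (Ksp/[Ca²⁺]) = 7.2×10⁻⁴ mol L⁻¹
For Ag₂SO₄: [SO₄²⁻] = (Ksp/[Ag⁺]^2) = 0.17 mol L⁻¹
CaSO₄ requires the lower [SO₄²⁻], so it precipitates first.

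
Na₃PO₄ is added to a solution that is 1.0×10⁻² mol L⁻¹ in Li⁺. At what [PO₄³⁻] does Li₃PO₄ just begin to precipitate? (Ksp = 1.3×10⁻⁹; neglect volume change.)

The threshold for precipitation is Q = Ksp.
Li₃PO₄(s) ⇌ 3 Li⁺(aq) + PO₄³⁻(aq)
Ksp = [Li⁺]^3[PO₄³⁻] = [PO₄³⁻](1.0×10⁻²)^3
[PO₄³⁻] = 1.3×10⁻⁹ / (1.0×10⁻²)^3 = 1.3×10⁻³
[PO₄³⁻] = 1.3×10⁻³ mol L⁻¹

1.3×10⁻³ M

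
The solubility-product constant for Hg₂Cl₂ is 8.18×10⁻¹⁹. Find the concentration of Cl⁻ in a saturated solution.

Hg₂Cl₂(s) ⇌ Hg₂²⁺(aq) + 2 Cl⁻(aq)
If s mol/L of Hg₂Cl₂ dissolves, [Hg₂²⁺] = s and [Cl⁻] = 2s.
Ksp = [Hg₂²⁺][Cl⁻]^2 = s · (2s)^2 = 4s^3 = 8.18×10⁻¹⁹
s = 5.89×10⁻⁷ M
[Cl⁻] = 2s = 1.18×10⁻⁶ M

1.18×10⁻⁶ M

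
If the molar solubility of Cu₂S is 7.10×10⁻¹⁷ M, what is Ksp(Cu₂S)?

Cu₂S(s) ⇌ 2 Cu⁺(aq) + S²⁻(aq)
For each mole of Cu₂S that dissolves per liter, [Cu⁺] = 2s and [S²⁻] = s; let s denote this solubility.
Ksp = [Cu⁺]^2[S²⁻] = (2s)^2 · s = 4s^3
Ksp = 4 × (7.10×10⁻¹⁷)^3 = 1.43×10⁻⁴⁸

Ksp = 1.43×10⁻⁴⁸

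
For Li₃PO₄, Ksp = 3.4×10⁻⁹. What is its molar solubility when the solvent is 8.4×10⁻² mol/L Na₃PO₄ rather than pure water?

Li₃PO₄(s) ⇌ 3 Li⁺(aq) + PO₄³⁻(aq)
PO₄³⁻ is already present at 8.4×10⁻² mol/L. If s mol/L of Li₃PO₄ dissolves, [Li⁺] = 3s while [PO₄³⁻] ≈ 8.4×10⁻² mol/L.
Ksp = [Li⁺]^3[PO₄³⁻] = (3s)^3(8.4×10⁻²)
(3s)^3 = 3.4×10⁻⁹ / (8.4×10⁻²) = 4.0×10⁻⁸
s = 1.1×10⁻³ mol/L

1.1×10⁻³ M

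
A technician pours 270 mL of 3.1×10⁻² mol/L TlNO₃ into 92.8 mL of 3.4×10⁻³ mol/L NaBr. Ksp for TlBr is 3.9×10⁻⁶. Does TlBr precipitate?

Yes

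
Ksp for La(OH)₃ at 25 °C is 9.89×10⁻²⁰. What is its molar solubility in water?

7.78×10⁻⁶ M

La(OH)₃(s) ⇌ La³⁺(aq) + 3 OH⁻(aq)
Let s be the molar solubility. Then [La³⁺] = s and [OH⁻] = 3s.
Ksp = [La³⁺][OH⁻]^3 = s · (3s)^3 = 27s^4
27s^4 = 9.89×10⁻²⁰  ⇒  s^4 = 3.66×10⁻²¹
s = (3.66×10⁻²¹)^(1/4) = 7.78×10⁻⁶ mol L⁻¹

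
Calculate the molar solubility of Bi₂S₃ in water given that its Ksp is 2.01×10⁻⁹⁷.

Bi₂S₃(s) ⇌ 2 Bi³⁺(aq) + 3 S²⁻(aq)
Let s be the molar solubility. Then [Bi³⁺] = 2s and [S²⁻] = 3s.
Ksp = [Bi³⁺]^2[S²⁻]^3 = (2s)^2 · (3s)^3 = 108s^5
108s^5 = 2.01×10⁻⁹⁷  ⇒  s^5 = 1.86×10⁻⁹⁹
Taking the 5th root, s = 1.79×10⁻²⁰ mol/L.

1.79×10⁻²⁰ M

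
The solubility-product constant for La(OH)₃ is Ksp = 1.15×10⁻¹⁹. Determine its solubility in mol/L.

8.08×10⁻⁶ M

La(OH)₃(s) ⇌ La³⁺(aq) + 3 OH⁻(aq)
If s mol/L of La(OH)₃ dissolves, [La³⁺] = s and [OH⁻] = 3s.
Ksp = [La³⁺][OH⁻]^3 = s · (3s)^3 = 27s^4
27s^4 = 1.15×10⁻¹⁹  ⇒  s^4 = 4.26×10⁻²¹
s = (4.26×10⁻²¹)^(1/4) = 8.08×10⁻⁶ mol/L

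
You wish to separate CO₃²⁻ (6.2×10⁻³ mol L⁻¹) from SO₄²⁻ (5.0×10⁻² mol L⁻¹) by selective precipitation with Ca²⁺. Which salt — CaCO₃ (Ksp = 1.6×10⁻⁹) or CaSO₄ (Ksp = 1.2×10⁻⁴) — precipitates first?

CaCO₃

Each salt precipitates once Q = Ksp for that salt.
For CaCO₃: [Ca²⁺] = (Ksp/[CO₃²⁻]) = 2.6×10⁻⁷ mol L⁻¹
For CaSO₄: [Ca²⁺] = (Ksp/[SO₄²⁻]) = 2.4×10⁻³ mol L⁻¹
Since CaCO₃ needs less Ca²⁺ to reach saturation, it precipitates first.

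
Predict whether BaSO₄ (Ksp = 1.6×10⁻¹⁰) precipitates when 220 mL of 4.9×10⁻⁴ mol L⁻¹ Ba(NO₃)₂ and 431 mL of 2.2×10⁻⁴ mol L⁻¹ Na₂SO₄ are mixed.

Yes

After mixing, V = 220 mL + 431 mL = 651 mL.
[Ba²⁺] = (4.9×10⁻⁴)(220)/651 = 1.7×10⁻⁴ mol L⁻¹
[SO₄²⁻] = (2.2×10⁻⁴)(431)/651 = 1.5×10⁻⁴ mol L⁻¹
Q = [Ba²⁺][SO₄²⁻] = 2.4×10⁻⁸
Since Q (2.4×10⁻⁸) exceeds Ksp (1.6×10⁻¹⁰), BaSO₄ will precipitate.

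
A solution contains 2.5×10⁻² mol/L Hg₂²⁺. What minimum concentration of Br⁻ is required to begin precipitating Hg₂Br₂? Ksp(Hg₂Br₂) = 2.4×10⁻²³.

The threshold for precipitation is Q = Ksp.
Hg₂Br₂(s) ⇌ Hg₂²⁺(aq) + 2 Br⁻(aq)
Ksp = [Hg₂²⁺][Br⁻]^2 = [Br⁻]^2(2.5×10⁻²)
[Br⁻]^2 = 2.4×10⁻²³ / (2.5×10⁻²) = 9.6×10⁻²²
[Br⁻] = 3.1×10⁻¹¹ mol/L

3.1×10⁻¹¹ M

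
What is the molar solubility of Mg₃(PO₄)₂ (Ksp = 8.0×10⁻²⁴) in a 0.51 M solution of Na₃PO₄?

1.0×10⁻⁸ M

Mg₃(PO₄)₂(s) ⇌ 3 Mg²⁺(aq) + 2 PO₄³⁻(aq)
Let s be the solubility of Mg₃(PO₄)₂ here. The common ion gives [PO₄³⁻] ≈ 0.51 M, and [Mg²⁺] = 3s.
Ksp = [Mg²⁺]^3[PO₄³⁻]^2 = (3s)^3(0.51)^2
(3s)^3 = 8.0×10⁻²⁴ / (0.51)^2 = 3.1×10⁻²³
s = 1.0×10⁻⁸ M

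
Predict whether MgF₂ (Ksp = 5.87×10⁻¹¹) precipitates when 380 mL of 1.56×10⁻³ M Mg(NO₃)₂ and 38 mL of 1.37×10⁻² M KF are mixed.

Total volume after mixing = 380 + 38 = 418 mL.
[Mg²⁺] = (1.56×10⁻³)(380)/418 = 1.42×10⁻³ M
[F⁻] = (1.37×10⁻²)(38)/418 = 1.25×10⁻³ M
Q = [Mg²⁺][F⁻]^2 = 2.20×10⁻⁹
Q = 2.20×10⁻⁹ > Ksp = 5.87×10⁻¹¹, so the solution is supersaturated and MgF₂ precipitates.

Yes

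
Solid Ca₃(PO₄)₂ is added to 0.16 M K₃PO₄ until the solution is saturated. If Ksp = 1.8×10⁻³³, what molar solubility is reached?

1.4×10⁻¹¹ M

Ca₃(PO₄)₂(s) ⇌ 3 Ca²⁺(aq) + 2 PO₄³⁻(aq)
PO₄³⁻ is already present at 0.16 M. If s mol/L of Ca₃(PO₄)₂ dissolves, [Ca²⁺] = 3s while [PO₄³⁻] ≈ 0.16 M.
Ksp = [Ca²⁺]^3[PO₄³⁻]^2 = (3s)^3(0.16)^2
(3s)^3 = 1.8×10⁻³³ / (0.16)^2 = 7.0×10⁻³²
s = 1.4×10⁻¹¹ M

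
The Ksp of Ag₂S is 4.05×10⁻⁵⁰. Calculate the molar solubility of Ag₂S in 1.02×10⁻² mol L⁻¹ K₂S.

Ag₂S(s) ⇌ 2 Ag⁺(aq) + S²⁻(aq)
S²⁻ is already present at 1.02×10⁻² mol L⁻¹. If s mol/L of Ag₂S dissolves, [Ag⁺] = 2s while [S²⁻] ≈ 1.02×10⁻² mol L⁻¹.
Ksp = [Ag⁺]^2[S²⁻] = (2s)^2(1.02×10⁻²)
(2s)^2 = 4.05×10⁻⁵⁰ / (1.02×10⁻²) = 3.97×10⁻⁴⁸
s = 9.96×10⁻²⁵ mol L⁻¹

9.96×10⁻²⁵ M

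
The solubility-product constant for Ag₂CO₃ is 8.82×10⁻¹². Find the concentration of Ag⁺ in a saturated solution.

Ag₂CO₃(s) ⇌ 2 Ag⁺(aq) + CO₃²⁻(aq)
With molar solubility s: [Ag⁺] = 2s, [CO₃²⁻] = s.
Ksp = [Ag⁺]^2[CO₃²⁻] = (2s)^2 · s = 4s^3 = 8.82×10⁻¹²
s = 1.30×10⁻⁴ M
[Ag⁺] = 2s = 2.60×10⁻⁴ M

2.60×10⁻⁴ M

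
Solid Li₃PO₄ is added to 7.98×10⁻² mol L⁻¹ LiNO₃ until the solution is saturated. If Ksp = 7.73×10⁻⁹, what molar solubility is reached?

1.52×10⁻⁵ M

Li₃PO₄(s) ⇌ 3 Li⁺(aq) + PO₄³⁻(aq)
The solution already contains Li⁺ at 7.98×10⁻² mol L⁻¹. Let s be the molar solubility of Li₃PO₄.
[Li⁺] ≈ 7.98×10⁻² mol L⁻¹ (common ion dominates); [PO₄³⁻] = s.
Ksp = [Li⁺]^3[PO₄³⁻] = (7.98×10⁻²)^3s
s = 7.73×10⁻⁹ / (7.98×10⁻²)^3 = 1.52×10⁻⁵
s = 1.52×10⁻⁵ mol L⁻¹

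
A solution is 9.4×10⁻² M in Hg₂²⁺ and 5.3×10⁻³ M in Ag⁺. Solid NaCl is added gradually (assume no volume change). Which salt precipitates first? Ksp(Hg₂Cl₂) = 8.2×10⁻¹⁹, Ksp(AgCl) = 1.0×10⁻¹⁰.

Hg₂Cl₂

Precipitation of each salt begins when its ion product equals Ksp.
For Hg₂Cl₂: [Cl⁻] = (Ksp/[Hg₂²⁺])^(1/2) = 3.0×10⁻⁹ M
For AgCl: [Cl⁻] = (Ksp/[Ag⁺]) = 1.9×10⁻⁸ M
The smaller threshold [Cl⁻] is reached first, so Hg₂Cl₂ precipitates first.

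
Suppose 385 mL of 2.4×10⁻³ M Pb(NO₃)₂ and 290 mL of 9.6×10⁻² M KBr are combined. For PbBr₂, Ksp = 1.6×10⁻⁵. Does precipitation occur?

After mixing, V = 385 mL + 290 mL = 675 mL.
[Pb²⁺] = (2.4×10⁻³)(385)/675 = 1.4×10⁻³ M
[Br⁻] = (9.6×10⁻²)(290)/675 = 4.1×10⁻² M
Q = [Pb²⁺][Br⁻]^2 = 2.3×10⁻⁶
Since Q (2.3×10⁻⁶) is less than Ksp (1.6×10⁻⁵), no PbBr₂ precipitates.

No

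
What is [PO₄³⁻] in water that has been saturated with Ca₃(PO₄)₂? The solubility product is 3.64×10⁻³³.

Ca₃(PO₄)₂(s) ⇌ 3 Ca²⁺(aq) + 2 PO₄³⁻(aq)
For each mole of Ca₃(PO₄)₂ that dissolves per liter, [Ca²⁺] = 3s and [PO₄³⁻] = 2s; let s denote this solubility.
Ksp = [Ca²⁺]^3[PO₄³⁻]^2 = (3s)^3 · (2s)^2 = 108s^5 = 3.64×10⁻³³
s = 1.28×10⁻⁷ mol L⁻¹
[PO₄³⁻] = 2s = 2.55×10⁻⁷ mol L⁻¹

2.55×10⁻⁷ M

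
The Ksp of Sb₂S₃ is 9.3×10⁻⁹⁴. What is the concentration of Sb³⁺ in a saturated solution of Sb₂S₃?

Sb₂S₃(s) ⇌ 2 Sb³⁺(aq) + 3 S²⁻(aq)
If s mol/L of Sb₂S₃ dissolves, [Sb³⁺] = 2s and [S²⁻] = 3s.
Ksp = [Sb³⁺]^2[S²⁻]^3 = (2s)^2 · (3s)^3 = 108s^5 = 9.3×10⁻⁹⁴
s = 9.7×10⁻²⁰ M
[Sb³⁺] = 2s = 1.9×10⁻¹⁹ M

1.9×10⁻¹⁹ M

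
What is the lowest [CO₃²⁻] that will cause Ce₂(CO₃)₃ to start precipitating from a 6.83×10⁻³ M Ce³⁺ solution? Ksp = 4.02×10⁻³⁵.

9.52×10⁻¹¹ M

Each salt precipitates once Q = Ksp for that salt.
Ce₂(CO₃)₃(s) ⇌ 2 Ce³⁺(aq) + 3 CO₃²⁻(aq)
Ksp = [Ce³⁺]^2[CO₃²⁻]^3 = [CO₃²⁻]^3(6.83×10⁻³)^2
[CO₃²⁻]^3 = 4.02×10⁻³⁵ / (6.83×10⁻³)^2 = 8.62×10⁻³¹
[CO₃²⁻] = 9.52×10⁻¹¹ M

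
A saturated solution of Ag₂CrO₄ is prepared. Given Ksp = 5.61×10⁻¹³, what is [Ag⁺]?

1.04×10⁻⁴ M

Ag₂CrO₄(s) ⇌ 2 Ag⁺(aq) + CrO₄²⁻(aq)
With molar solubility s: [Ag⁺] = 2s, [CrO₄²⁻] = s.
Ksp = [Ag⁺]^2[CrO₄²⁻] = (2s)^2 · s = 4s^3 = 5.61×10⁻¹³
s = 5.20×10⁻⁵ M
[Ag⁺] = 2s = 1.04×10⁻⁴ M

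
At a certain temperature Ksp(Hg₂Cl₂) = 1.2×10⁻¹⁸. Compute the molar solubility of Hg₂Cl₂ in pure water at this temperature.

6.7×10⁻⁷ M

Hg₂Cl₂(s) ⇌ Hg₂²⁺(aq) + 2 Cl⁻(aq)
Call the molar solubility s, so that [Hg₂²⁺] = s and [Cl⁻] = 2s.
Ksp = [Hg₂²⁺][Cl⁻]^2 = s · (2s)^2 = 4s^3
4s^3 = 1.2×10⁻¹⁸  ⇒  s^3 = 3.0×10⁻¹⁹
Taking the 3rd root, s = 6.7×10⁻⁷ mol L⁻¹.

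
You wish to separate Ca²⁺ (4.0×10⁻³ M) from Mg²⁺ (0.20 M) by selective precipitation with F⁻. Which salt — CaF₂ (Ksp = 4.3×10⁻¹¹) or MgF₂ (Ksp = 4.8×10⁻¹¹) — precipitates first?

MgF₂

Each salt precipitates once Q = Ksp for that salt.
For CaF₂: [F⁻] = (Ksp/[Ca²⁺])^(1/2) = 1.0×10⁻⁴ M
For MgF₂: [F⁻] = (Ksp/[Mg²⁺])^(1/2) = 1.5×10⁻⁵ M
MgF₂ requires the lower [F⁻], so it precipitates first.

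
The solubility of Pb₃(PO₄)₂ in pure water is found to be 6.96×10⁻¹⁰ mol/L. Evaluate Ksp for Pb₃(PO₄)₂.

Ksp = 1.76×10⁻⁴⁴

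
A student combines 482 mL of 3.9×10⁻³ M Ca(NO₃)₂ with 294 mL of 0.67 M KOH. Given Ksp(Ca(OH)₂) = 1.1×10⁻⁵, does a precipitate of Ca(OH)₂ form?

Yes

Total volume after mixing = 482 + 294 = 776 mL.
[Ca²⁺] = (3.9×10⁻³)(482)/776 = 2.4×10⁻³ M
[OH⁻] = (0.67)(294)/776 = 0.25 M
Q = [Ca²⁺][OH⁻]^2 = 1.6×10⁻⁴
Because Q > Ksp (1.6×10⁻⁴ vs 1.1×10⁻⁵), a precipitate of Ca(OH)₂ forms.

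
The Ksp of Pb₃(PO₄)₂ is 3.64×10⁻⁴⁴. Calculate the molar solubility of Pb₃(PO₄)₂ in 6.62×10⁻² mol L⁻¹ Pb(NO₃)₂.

Pb₃(PO₄)₂(s) ⇌ 3 Pb²⁺(aq) + 2 PO₄³⁻(aq)
With Pb²⁺ already at 6.62×10⁻² mol L⁻¹ and s small, take [Pb²⁺] ≈ 6.62×10⁻² mol L⁻¹ and [PO₄³⁻] = 2s.
Ksp = [Pb²⁺]^3[PO₄³⁻]^2 = (6.62×10⁻²)^3(2s)^2
(2s)^2 = 3.64×10⁻⁴⁴ / (6.62×10⁻²)^3 = 1.25×10⁻⁴⁰
s = 5.60×10⁻²¹ mol L⁻¹

5.60×10⁻²¹ M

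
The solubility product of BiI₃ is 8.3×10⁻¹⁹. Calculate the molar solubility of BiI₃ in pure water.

BiI₃(s) ⇌ Bi³⁺(aq) + 3 I⁻(aq)
With molar solubility s: [Bi³⁺] = s, [I⁻] = 3s.
Ksp = [Bi³⁺][I⁻]^3 = s · (3s)^3 = 27s^4
27s^4 = 8.3×10⁻¹⁹  ⇒  s^4 = 3.1×10⁻²⁰
s = 1.3×10⁻⁵ M

1.3×10⁻⁵ M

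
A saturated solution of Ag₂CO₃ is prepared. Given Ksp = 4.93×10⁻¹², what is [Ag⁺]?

2.14×10⁻⁴ M

Ag₂CO₃(s) ⇌ 2 Ag⁺(aq) + CO₃²⁻(aq)
Let s be the molar solubility. Then [Ag⁺] = 2s and [CO₃²⁻] = s.
Ksp = [Ag⁺]^2[CO₃²⁻] = (2s)^2 · s = 4s^3 = 4.93×10⁻¹²
s = 1.07×10⁻⁴ mol/L
[Ag⁺] = 2s = 2.14×10⁻⁴ mol/L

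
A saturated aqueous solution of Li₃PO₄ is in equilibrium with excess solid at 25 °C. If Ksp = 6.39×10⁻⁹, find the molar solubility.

3.92×10⁻³ M

Li₃PO₄(s) ⇌ 3 Li⁺(aq) + PO₄³⁻(aq)
With molar solubility s: [Li⁺] = 3s, [PO₄³⁻] = s.
Ksp = [Li⁺]^3[PO₄³⁻] = (3s)^3 · s = 27s^4
27s^4 = 6.39×10⁻⁹  ⇒  s^4 = 2.37×10⁻¹⁰
Taking the 4th root, s = 3.92×10⁻³ M.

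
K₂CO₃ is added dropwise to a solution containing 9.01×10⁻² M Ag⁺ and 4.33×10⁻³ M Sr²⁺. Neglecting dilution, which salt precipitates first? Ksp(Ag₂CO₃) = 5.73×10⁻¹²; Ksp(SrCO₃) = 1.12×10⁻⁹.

Ag₂CO₃

The threshold for precipitation is Q = Ksp.
For Ag₂CO₃: [CO₃²⁻] = (Ksp/[Ag⁺]^2) = 7.06×10⁻¹⁰ M
For SrCO₃: [CO₃²⁻] = (Ksp/[Sr²⁺]) = 2.59×10⁻⁷ M
The smaller threshold [CO₃²⁻] is reached first, so Ag₂CO₃ precipitates first.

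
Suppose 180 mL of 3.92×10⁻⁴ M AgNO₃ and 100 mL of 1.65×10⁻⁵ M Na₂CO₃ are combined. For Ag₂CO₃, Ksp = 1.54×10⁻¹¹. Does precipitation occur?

No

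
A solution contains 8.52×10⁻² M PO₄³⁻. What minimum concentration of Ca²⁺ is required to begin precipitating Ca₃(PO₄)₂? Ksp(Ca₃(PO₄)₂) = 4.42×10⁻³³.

Each salt precipitates once Q = Ksp for that salt.
Ca₃(PO₄)₂(s) ⇌ 3 Ca²⁺(aq) + 2 PO₄³⁻(aq)
Ksp = [Ca²⁺]^3[PO₄³⁻]^2 = [Ca²⁺]^3(8.52×10⁻²)^2
[Ca²⁺]^3 = 4.42×10⁻³³ / (8.52×10⁻²)^2 = 6.09×10⁻³¹
[Ca²⁺] = 8.48×10⁻¹¹ M

8.48×10⁻¹¹ M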